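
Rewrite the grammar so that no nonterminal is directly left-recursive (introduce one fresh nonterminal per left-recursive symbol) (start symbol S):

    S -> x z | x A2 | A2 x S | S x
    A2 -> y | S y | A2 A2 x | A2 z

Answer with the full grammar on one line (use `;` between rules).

Directly left-recursive nonterminals: S, A2.
For S: α = {x}, β = {x z, x A2, A2 x S}. Rewrite as S → β S' and S' → α S' | ε.
For A2: α = {A2 x, z}, β = {y, S y}. Rewrite as A2 → β A2' and A2' → α A2' | ε.

S -> x z S' | x A2 S' | A2 x S S'; A2 -> y A2' | S y A2'; S' -> x S' | epsilon; A2' -> A2 x A2' | z A2' | epsilon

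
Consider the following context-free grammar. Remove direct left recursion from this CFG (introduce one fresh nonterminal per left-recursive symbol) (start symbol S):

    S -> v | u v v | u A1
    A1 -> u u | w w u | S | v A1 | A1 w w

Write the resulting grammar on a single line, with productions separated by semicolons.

S -> v | u v v | u A1; A1 -> u u A1' | w w u A1' | S A1' | v A1 A1'; A1' -> w w A1' | epsilon

A1 is directly left-recursive.
For A1: α = {w w}, β = {u u, w w u, S, v A1}. Rewrite as A1 → β A1' and A1' → α A1' | ε.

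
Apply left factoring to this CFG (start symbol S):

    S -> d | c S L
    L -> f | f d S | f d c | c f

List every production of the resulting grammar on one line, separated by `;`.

L has alternatives sharing prefix 'f': factor to L → f L' with L' → ε | d S | d c.
L' has alternatives sharing prefix 'd': factor to L' → d L'' with L'' → S | c.

S -> d | c S L; L -> c f | f L'; L' -> eps | d L''; L'' -> S | c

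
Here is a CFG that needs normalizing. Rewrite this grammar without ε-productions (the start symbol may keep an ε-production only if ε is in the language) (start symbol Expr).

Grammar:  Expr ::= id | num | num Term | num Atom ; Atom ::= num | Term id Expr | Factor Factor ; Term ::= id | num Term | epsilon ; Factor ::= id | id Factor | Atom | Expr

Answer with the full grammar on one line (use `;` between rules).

Nullable set = {Term}.
ε ∉ L(G), so no ε-production is kept.
For each production, add variants omitting each subset of nullable occurrences: Atom → Term id Expr gives Term id Expr | id Expr. Term → num Term gives num Term | num.

Expr ::= id | num | num Term | num Atom; Atom ::= num | Term id Expr | id Expr | Factor Factor; Term ::= id | num Term | num; Factor ::= id | id Factor | Atom | Expr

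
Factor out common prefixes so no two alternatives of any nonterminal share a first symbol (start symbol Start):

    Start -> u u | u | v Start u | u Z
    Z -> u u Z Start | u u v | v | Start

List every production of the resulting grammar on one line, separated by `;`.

Start -> v Start u | u Start1; Z -> v | Start | u u Z1; Start1 -> u | eps | Z; Z1 -> Z Start | v

Start has alternatives sharing prefix 'u': factor to Start → u Start1 with Start1 → u | ε | Z.
Z has alternatives sharing prefix 'u u': factor to Z → u u Z1 with Z1 → Z Start | v.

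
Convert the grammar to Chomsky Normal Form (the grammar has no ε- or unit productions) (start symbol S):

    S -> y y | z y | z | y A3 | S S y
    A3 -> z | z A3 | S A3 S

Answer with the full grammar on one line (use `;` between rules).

S -> X1 X1 | X2 X1 | z | X1 A3 | S Y1; A3 -> z | X2 A3 | S Y2; X1 -> y; X2 -> z; Y1 -> S X1; Y2 -> A3 S

Introduce a nonterminal for each terminal appearing in a rule of length ≥ 2: X1 → y, X2 → z.
Binarize each right-hand side of length ≥ 3 by chaining fresh nonterminals (Y1, Y2, …): affected rules were S → S S X1; A3 → S A3 S.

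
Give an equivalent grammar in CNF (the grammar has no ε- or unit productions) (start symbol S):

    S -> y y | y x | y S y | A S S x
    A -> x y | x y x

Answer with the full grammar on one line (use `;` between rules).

S -> X1 X1 | X1 X2 | X1 Y1 | A Y2; A -> X2 X1 | X2 Y4; X1 -> y; X2 -> x; Y1 -> S X1; Y2 -> S Y3; Y3 -> S X2; Y4 -> X1 X2

Introduce a nonterminal for each terminal appearing in a rule of length ≥ 2: X1 → y, X2 → x.
Binarize each right-hand side of length ≥ 3 by chaining fresh nonterminals (Y1, Y2, …): affected rules were S → X1 S X1; S → A S S X2; A → X2 X1 X2.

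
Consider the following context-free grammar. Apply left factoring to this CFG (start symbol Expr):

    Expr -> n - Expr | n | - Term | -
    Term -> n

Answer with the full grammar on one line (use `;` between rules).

Expr has alternatives sharing prefix 'n': factor to Expr → n Expr1 with Expr1 → - Expr | ε.
Expr has alternatives sharing prefix '-': factor to Expr → - Expr2 with Expr2 → Term | ε.

Expr -> n Expr1 | - Expr2; Term -> n; Expr1 -> - Expr | epsilon; Expr2 -> Term | epsilon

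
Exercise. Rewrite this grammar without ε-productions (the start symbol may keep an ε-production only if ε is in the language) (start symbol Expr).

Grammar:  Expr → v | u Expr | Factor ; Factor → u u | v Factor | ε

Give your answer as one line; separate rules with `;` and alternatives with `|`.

Expr → v | u Expr | u | Factor | ε; Factor → u u | v Factor | v

Nullable nonterminals: {Expr, Factor}.
ε ∈ L(G) since Expr is nullable, so keep Expr → ε.
For each production, add variants omitting each subset of nullable occurrences: Expr → u Expr gives u Expr | u. Factor → v Factor gives v Factor | v.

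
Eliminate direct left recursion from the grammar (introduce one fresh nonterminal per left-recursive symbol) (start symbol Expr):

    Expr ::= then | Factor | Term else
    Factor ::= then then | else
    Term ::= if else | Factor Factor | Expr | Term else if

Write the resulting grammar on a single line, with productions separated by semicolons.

Expr ::= then | Factor | Term else; Factor ::= then then | else; Term ::= if else Term1 | Factor Factor Term1 | Expr Term1; Term1 ::= else if Term1 | ε

Left recursion appears on Term.
For Term: α = {else if}, β = {if else, Factor Factor, Expr}. Rewrite as Term → β Term1 and Term1 → α Term1 | ε.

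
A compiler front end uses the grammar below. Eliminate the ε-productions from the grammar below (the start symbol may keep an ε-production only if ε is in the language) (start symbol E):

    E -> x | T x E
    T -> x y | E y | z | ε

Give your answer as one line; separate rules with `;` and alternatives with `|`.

E -> x | T x E | x E; T -> x y | E y | z

Nullable nonterminals: {T}.
ε ∉ L(G), so no ε-production is kept.
Add the nullable-subset variants: E → T x E gives T x E | x E.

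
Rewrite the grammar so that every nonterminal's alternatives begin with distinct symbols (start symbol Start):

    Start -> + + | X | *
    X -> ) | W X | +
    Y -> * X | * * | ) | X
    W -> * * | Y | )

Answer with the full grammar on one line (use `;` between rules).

Start -> + + | X | *; X -> ) | W X | +; Y -> ) | X | * Y1; W -> * * | Y | ); Y1 -> X | *

Y has alternatives sharing prefix '*': factor to Y → * Y1 with Y1 → X | *.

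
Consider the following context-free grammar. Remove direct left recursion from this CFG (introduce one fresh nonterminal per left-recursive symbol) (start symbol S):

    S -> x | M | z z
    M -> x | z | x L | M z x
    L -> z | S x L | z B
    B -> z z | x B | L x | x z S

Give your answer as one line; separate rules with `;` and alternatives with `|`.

M is directly left-recursive.
For M: α = {z x}, β = {x, z, x L}. Rewrite as M → β M' and M' → α M' | ε.

S -> x | M | z z; M -> x M' | z M' | x L M'; L -> z | S x L | z B; B -> z z | x B | L x | x z S; M' -> z x M' | ε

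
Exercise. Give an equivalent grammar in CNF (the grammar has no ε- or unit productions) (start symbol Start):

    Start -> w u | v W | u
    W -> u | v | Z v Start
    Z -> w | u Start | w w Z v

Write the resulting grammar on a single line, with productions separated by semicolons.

Start -> X1 X2 | X3 W | u; W -> u | v | Z Y1; Z -> w | X2 Start | X1 Y2; X1 -> w; X2 -> u; X3 -> v; Y1 -> X3 Start; Y2 -> X1 Y3; Y3 -> Z X3

Introduce a nonterminal for each terminal appearing in a rule of length ≥ 2: X1 → w, X2 → u, X3 → v.
Binarize each right-hand side of length ≥ 3 by chaining fresh nonterminals (Y1, Y2, …): affected rules were W → Z X3 Start; Z → X1 X1 Z X3.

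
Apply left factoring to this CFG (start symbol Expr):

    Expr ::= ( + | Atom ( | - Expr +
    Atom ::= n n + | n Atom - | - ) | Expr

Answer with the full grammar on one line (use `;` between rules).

Atom has alternatives sharing prefix 'n': factor to Atom → n Atom1 with Atom1 → n + | Atom -.

Expr ::= ( + | Atom ( | - Expr +; Atom ::= - ) | Expr | n Atom1; Atom1 ::= n + | Atom -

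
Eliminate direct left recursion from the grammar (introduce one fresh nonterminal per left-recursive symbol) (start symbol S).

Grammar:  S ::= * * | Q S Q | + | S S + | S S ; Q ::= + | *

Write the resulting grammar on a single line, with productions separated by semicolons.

S ::= * * S' | Q S Q S' | + S'; Q ::= + | *; S' ::= S + S' | S S' | ε

Directly left-recursive nonterminal: S.
For S: α = {S +, S}, β = {* *, Q S Q, +}. Rewrite as S → β S' and S' → α S' | ε.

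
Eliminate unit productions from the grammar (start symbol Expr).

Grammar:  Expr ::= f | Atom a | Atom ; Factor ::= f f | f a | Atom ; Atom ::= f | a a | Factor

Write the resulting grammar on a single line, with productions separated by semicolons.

Expr ::= f | a a | f f | f a | Atom a; Factor ::= f | a a | f f | f a; Atom ::= f | a a | f f | f a

Unit pairs: Atom ⇒* {Factor}; Expr ⇒* {Atom, Factor}; Factor ⇒* {Atom}.
Replace each nonterminal's rules with the union of the non-unit rules of every nonterminal it unit-derives.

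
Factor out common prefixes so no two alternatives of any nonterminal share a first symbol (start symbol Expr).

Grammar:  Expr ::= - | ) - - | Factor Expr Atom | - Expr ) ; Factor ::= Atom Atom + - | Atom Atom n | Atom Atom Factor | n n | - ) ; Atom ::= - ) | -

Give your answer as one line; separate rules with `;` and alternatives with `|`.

Expr has alternatives sharing prefix '-': factor to Expr → - Expr1 with Expr1 → ε | Expr ).
Factor has alternatives sharing prefix 'Atom Atom': factor to Factor → Atom Atom Factor1 with Factor1 → + - | n | Factor.
Atom has alternatives sharing prefix '-': factor to Atom → - Atom1 with Atom1 → ) | ε.

Expr ::= ) - - | Factor Expr Atom | - Expr1; Factor ::= n n | - ) | Atom Atom Factor1; Atom ::= - Atom1; Expr1 ::= eps | Expr ); Factor1 ::= + - | n | Factor; Atom1 ::= ) | eps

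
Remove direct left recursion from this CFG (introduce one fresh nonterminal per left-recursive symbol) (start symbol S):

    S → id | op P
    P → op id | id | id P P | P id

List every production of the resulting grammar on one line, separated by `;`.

Directly left-recursive nonterminal: P.
For P: α = {id}, β = {op id, id, id P P}. Rewrite as P → β P' and P' → α P' | ε.

S → id | op P; P → op id P' | id P' | id P P P'; P' → id P' | ε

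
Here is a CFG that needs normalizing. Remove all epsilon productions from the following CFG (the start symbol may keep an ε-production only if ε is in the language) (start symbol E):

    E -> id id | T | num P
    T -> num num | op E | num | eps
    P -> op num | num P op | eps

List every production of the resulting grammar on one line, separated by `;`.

E -> id id | T | num P | num | ε; T -> num num | op E | op | num; P -> op num | num P op | num op

Nullable set = {E, P, T}.
ε ∈ L(G) since E is nullable, so keep E → ε.
For each production, add variants omitting each subset of nullable occurrences: E → num P gives num P | num. T → op E gives op E | op. P → num P op gives num P op | num op.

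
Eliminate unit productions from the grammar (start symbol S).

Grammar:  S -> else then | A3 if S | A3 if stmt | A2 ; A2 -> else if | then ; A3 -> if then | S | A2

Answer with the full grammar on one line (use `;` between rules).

S -> else if | then | else then | A3 if S | A3 if stmt; A2 -> else if | then; A3 -> else if | then | else then | A3 if S | A3 if stmt | if then

Unit pairs: A3 ⇒* {A2, S}; S ⇒* {A2}.
For each unit pair (A, B), copy every non-unit production of B to A, then drop all unit productions.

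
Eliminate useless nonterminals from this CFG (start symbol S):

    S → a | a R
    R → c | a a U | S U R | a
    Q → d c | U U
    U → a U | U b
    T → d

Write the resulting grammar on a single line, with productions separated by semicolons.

S → a | a R; R → c | a

Generating nonterminals: {Q, R, S, T}.
Reachable from S after that: {R, S}.
Removed useless symbols: {Q, T, U} and every production mentioning them.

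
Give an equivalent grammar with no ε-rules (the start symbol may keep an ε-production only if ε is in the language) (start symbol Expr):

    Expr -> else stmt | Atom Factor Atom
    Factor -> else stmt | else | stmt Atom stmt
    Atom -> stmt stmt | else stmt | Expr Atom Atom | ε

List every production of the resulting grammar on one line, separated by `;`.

Nullable set = {Atom}.
ε ∉ L(G), so no ε-production is kept.
Expand every rule over subsets of its nullable positions: Expr → Atom Factor Atom gives Atom Factor Atom | Atom Factor | Factor Atom | Factor. Factor → stmt Atom stmt gives stmt Atom stmt | stmt stmt. Atom → Expr Atom Atom gives Expr Atom Atom | Expr Atom | Expr.

Expr -> else stmt | Atom Factor Atom | Atom Factor | Factor Atom | Factor; Factor -> else stmt | else | stmt Atom stmt | stmt stmt; Atom -> stmt stmt | else stmt | Expr Atom Atom | Expr Atom | Expr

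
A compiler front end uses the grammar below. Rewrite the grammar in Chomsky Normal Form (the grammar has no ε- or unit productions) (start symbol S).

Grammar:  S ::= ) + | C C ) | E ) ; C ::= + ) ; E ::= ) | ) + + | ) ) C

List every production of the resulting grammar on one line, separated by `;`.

S ::= X1 X2 | C Y1 | E X1; C ::= X2 X1; E ::= ) | X1 Y2 | X1 Y3; X1 ::= ); X2 ::= +; Y1 ::= C X1; Y2 ::= X2 X2; Y3 ::= X1 C

Introduce a nonterminal for each terminal appearing in a rule of length ≥ 2: X1 → ), X2 → +.
Binarize each right-hand side of length ≥ 3 by chaining fresh nonterminals (Y1, Y2, …): affected rules were S → C C X1; E → X1 X2 X2; E → X1 X1 C.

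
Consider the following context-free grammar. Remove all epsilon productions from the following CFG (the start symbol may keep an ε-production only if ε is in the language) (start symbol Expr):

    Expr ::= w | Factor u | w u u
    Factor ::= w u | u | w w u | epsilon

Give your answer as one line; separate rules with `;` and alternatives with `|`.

The nullable symbols are {Factor}.
ε ∉ L(G), so no ε-production is kept.
For each production, add variants omitting each subset of nullable occurrences: Expr → Factor u gives Factor u | u.

Expr ::= w | Factor u | u | w u u; Factor ::= w u | u | w w u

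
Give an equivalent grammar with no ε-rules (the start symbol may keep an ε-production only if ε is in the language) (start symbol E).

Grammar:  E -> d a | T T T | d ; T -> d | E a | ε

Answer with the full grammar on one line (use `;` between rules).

Nullable nonterminals: {E, T}.
ε ∈ L(G) since E is nullable, so keep E → ε.
Expand every rule over subsets of its nullable positions: E → T T T gives T T T | T T | T. T → E a gives E a | a.

E -> d a | T T T | T T | T | d | ε; T -> d | E a | a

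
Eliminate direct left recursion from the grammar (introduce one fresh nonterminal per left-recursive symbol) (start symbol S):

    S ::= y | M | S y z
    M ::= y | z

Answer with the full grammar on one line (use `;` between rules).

S ::= y S' | M S'; M ::= y | z; S' ::= y z S' | ε

S is directly left-recursive.
For S: α = {y z}, β = {y, M}. Rewrite as S → β S' and S' → α S' | ε.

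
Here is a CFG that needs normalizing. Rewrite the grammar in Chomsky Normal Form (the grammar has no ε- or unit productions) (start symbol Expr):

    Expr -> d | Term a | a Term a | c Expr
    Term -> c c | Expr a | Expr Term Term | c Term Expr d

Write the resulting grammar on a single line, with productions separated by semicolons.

Expr -> d | Term X1 | X1 Y1 | X2 Expr; Term -> X2 X2 | Expr X1 | Expr Y2 | X2 Y3; X1 -> a; X2 -> c; X3 -> d; Y1 -> Term X1; Y2 -> Term Term; Y3 -> Term Y4; Y4 -> Expr X3

Introduce a nonterminal for each terminal appearing in a rule of length ≥ 2: X1 → a, X2 → c, X3 → d.
Binarize each right-hand side of length ≥ 3 by chaining fresh nonterminals (Y1, Y2, …): affected rules were Expr → X1 Term X1; Term → Expr Term Term; Term → X2 Term Expr X3.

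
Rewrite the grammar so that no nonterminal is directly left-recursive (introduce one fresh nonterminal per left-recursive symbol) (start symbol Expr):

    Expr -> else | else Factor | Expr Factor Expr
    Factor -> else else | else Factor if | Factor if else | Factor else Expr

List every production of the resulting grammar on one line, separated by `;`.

Directly left-recursive nonterminals: Expr, Factor.
For Expr: α = {Factor Expr}, β = {else, else Factor}. Rewrite as Expr → β Expr1 and Expr1 → α Expr1 | ε.
For Factor: α = {if else, else Expr}, β = {else else, else Factor if}. Rewrite as Factor → β Factor1 and Factor1 → α Factor1 | ε.

Expr -> else Expr1 | else Factor Expr1; Factor -> else else Factor1 | else Factor if Factor1; Expr1 -> Factor Expr Expr1 | ε; Factor1 -> if else Factor1 | else Expr Factor1 | ε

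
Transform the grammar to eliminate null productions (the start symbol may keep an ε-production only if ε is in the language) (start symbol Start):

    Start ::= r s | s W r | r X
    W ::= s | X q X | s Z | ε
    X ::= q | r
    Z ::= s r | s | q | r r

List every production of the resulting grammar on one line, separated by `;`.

Start ::= r s | s W r | s r | r X; W ::= s | X q X | s Z; X ::= q | r; Z ::= s r | s | q | r r

The nullable symbols are {W}.
ε ∉ L(G), so no ε-production is kept.
Expand every rule over subsets of its nullable positions: Start → s W r gives s W r | s r.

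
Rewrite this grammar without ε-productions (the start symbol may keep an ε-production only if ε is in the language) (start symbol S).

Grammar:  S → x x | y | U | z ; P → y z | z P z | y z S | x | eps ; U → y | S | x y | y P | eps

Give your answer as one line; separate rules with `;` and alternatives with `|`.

S → x x | y | U | z | ε; P → y z | z P z | z z | y z S | x; U → y | S | x y | y P

Nullable set = {P, S, U}.
ε ∈ L(G) since S is nullable, so keep S → ε.
Add the nullable-subset variants: P → z P z gives z P z | z z.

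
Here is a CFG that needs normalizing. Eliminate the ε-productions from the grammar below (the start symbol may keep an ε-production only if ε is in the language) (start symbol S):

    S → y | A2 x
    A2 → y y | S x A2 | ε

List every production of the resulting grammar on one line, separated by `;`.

S → y | A2 x | x; A2 → y y | S x A2 | S x

Nullable nonterminals: {A2}.
ε ∉ L(G), so no ε-production is kept.
Expand every rule over subsets of its nullable positions: S → A2 x gives A2 x | x. A2 → S x A2 gives S x A2 | S x.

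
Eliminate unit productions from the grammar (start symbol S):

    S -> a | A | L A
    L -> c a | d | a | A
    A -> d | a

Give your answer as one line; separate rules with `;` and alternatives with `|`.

S -> a | L A | d; L -> c a | d | a; A -> d | a

Unit pairs: L ⇒* {A}; S ⇒* {A}.
For every A with A ⇒* B via unit rules, add B's non-unit alternatives to A; then delete every rule of the form X → Y.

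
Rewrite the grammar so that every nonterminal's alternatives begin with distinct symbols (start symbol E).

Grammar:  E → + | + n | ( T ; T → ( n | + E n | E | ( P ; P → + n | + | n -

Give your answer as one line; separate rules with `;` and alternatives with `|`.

E → ( T | + E'; T → + E n | E | ( T'; P → n - | + P'; E' → ε | n; T' → n | P; P' → n | ε

E has alternatives sharing prefix '+': factor to E → + E' with E' → ε | n.
T has alternatives sharing prefix '(': factor to T → ( T' with T' → n | P.
P has alternatives sharing prefix '+': factor to P → + P' with P' → n | ε.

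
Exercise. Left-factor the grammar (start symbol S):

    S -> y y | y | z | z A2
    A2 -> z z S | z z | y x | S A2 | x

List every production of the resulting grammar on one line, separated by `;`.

S has alternatives sharing prefix 'y': factor to S → y S' with S' → y | ε.
S has alternatives sharing prefix 'z': factor to S → z S'' with S'' → ε | A2.
A2 has alternatives sharing prefix 'z z': factor to A2 → z z A2' with A2' → S | ε.

S -> y S' | z S''; A2 -> y x | S A2 | x | z z A2'; S' -> y | eps; S'' -> eps | A2; A2' -> S | eps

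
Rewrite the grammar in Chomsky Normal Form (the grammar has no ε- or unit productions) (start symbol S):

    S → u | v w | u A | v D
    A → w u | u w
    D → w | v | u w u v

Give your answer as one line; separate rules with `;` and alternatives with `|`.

Introduce a nonterminal for each terminal appearing in a rule of length ≥ 2: X1 → v, X2 → w, X3 → u.
Binarize each right-hand side of length ≥ 3 by chaining fresh nonterminals (Y1, Y2, …): affected rules were D → X3 X2 X3 X1.

S → u | X1 X2 | X3 A | X1 D; A → X2 X3 | X3 X2; D → w | v | X3 Y1; X1 → v; X2 → w; X3 → u; Y1 → X2 Y2; Y2 → X3 X1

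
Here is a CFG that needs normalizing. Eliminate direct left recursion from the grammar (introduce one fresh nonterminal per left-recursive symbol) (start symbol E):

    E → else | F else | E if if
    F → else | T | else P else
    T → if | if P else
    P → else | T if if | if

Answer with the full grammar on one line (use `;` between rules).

E → else E' | F else E'; F → else | T | else P else; T → if | if P else; P → else | T if if | if; E' → if if E' | ε

Directly left-recursive nonterminal: E.
For E: α = {if if}, β = {else, F else}. Rewrite as E → β E' and E' → α E' | ε.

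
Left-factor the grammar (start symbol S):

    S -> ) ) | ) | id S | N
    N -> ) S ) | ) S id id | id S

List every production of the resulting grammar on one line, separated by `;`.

S -> id S | N | ) S'; N -> id S | ) S N'; S' -> ) | epsilon; N' -> ) | id id

S has alternatives sharing prefix ')': factor to S → ) S' with S' → ) | ε.
N has alternatives sharing prefix ') S': factor to N → ) S N' with N' → ) | id id.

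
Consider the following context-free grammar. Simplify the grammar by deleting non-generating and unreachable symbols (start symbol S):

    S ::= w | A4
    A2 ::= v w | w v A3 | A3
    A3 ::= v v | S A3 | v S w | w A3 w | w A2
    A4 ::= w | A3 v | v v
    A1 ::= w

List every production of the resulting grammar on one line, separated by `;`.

Generating nonterminals: {A1, A2, A3, A4, S}.
Reachable from S after that: {A2, A3, A4, S}.
Removed useless symbols: {A1} and every production mentioning them.

S ::= w | A4; A2 ::= v w | w v A3 | A3; A3 ::= v v | S A3 | v S w | w A3 w | w A2; A4 ::= w | A3 v | v v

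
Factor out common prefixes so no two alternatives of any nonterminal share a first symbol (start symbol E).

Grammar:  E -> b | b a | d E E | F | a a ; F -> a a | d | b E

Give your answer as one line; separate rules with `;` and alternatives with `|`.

E has alternatives sharing prefix 'b': factor to E → b E' with E' → ε | a.

E -> d E E | F | a a | b E'; F -> a a | d | b E; E' -> ε | a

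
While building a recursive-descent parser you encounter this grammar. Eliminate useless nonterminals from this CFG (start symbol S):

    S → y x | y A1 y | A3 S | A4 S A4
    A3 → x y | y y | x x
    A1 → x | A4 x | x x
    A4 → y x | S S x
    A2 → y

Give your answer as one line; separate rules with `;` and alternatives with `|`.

Generating nonterminals: {A1, A2, A3, A4, S}.
Reachable from S after that: {A1, A3, A4, S}.
Removed useless symbols: {A2} and every production mentioning them.

S → y x | y A1 y | A3 S | A4 S A4; A3 → x y | y y | x x; A1 → x | A4 x | x x; A4 → y x | S S x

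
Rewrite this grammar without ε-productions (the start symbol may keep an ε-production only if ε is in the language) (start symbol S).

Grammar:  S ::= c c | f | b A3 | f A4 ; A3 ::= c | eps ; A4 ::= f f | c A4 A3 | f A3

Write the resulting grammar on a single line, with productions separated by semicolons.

S ::= c c | f | b A3 | b | f A4; A3 ::= c; A4 ::= f f | c A4 A3 | c A4 | f A3 | f

Nullable nonterminals: {A3}.
ε ∉ L(G), so no ε-production is kept.
For each production, add variants omitting each subset of nullable occurrences: S → b A3 gives b A3 | b. A4 → c A4 A3 gives c A4 A3 | c A4. A4 → f A3 gives f A3 | f.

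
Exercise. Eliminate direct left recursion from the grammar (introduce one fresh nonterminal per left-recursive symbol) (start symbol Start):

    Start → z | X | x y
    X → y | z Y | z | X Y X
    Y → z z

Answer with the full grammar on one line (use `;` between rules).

X is directly left-recursive.
For X: α = {Y X}, β = {y, z Y, z}. Rewrite as X → β X1 and X1 → α X1 | ε.

Start → z | X | x y; X → y X1 | z Y X1 | z X1; Y → z z; X1 → Y X X1 | ε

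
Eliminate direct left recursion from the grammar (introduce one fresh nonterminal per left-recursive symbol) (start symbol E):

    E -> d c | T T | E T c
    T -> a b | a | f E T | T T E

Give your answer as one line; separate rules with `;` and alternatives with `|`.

E -> d c E' | T T E'; T -> a b T' | a T' | f E T T'; E' -> T c E' | epsilon; T' -> T E T' | epsilon

E, T are directly left-recursive.
For E: α = {T c}, β = {d c, T T}. Rewrite as E → β E' and E' → α E' | ε.
For T: α = {T E}, β = {a b, a, f E T}. Rewrite as T → β T' and T' → α T' | ε.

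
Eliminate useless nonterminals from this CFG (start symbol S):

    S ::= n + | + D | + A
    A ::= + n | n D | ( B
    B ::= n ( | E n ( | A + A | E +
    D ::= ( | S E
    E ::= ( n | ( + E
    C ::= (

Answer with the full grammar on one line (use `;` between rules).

Generating nonterminals: {A, B, C, D, E, S}.
Reachable from S after that: {A, B, D, E, S}.
Removed useless symbols: {C} and every production mentioning them.

S ::= n + | + D | + A; A ::= + n | n D | ( B; B ::= n ( | E n ( | A + A | E +; D ::= ( | S E; E ::= ( n | ( + E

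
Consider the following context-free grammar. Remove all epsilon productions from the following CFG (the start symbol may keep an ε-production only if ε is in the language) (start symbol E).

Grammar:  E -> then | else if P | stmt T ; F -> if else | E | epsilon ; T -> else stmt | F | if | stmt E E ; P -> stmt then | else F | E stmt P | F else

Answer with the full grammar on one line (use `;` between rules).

E -> then | else if P | stmt T | stmt; F -> if else | E; T -> else stmt | F | if | stmt E E; P -> stmt then | else F | else | E stmt P | F else

The nullable symbols are {F, T}.
ε ∉ L(G), so no ε-production is kept.
For each production, add variants omitting each subset of nullable occurrences: E → stmt T gives stmt T | stmt. P → else F gives else F | else.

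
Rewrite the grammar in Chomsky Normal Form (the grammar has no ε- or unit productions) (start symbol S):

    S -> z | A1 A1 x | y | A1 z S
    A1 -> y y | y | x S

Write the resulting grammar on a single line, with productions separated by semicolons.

S -> z | A1 Y1 | y | A1 Y2; A1 -> X3 X3 | y | X1 S; X1 -> x; X2 -> z; X3 -> y; Y1 -> A1 X1; Y2 -> X2 S

Introduce a nonterminal for each terminal appearing in a rule of length ≥ 2: X1 → x, X2 → z, X3 → y.
Binarize each right-hand side of length ≥ 3 by chaining fresh nonterminals (Y1, Y2, …): affected rules were S → A1 A1 X1; S → A1 X2 S.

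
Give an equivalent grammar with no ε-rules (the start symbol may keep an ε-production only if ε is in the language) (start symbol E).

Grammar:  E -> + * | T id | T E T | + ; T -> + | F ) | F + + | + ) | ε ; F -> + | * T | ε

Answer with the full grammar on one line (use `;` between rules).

The nullable symbols are {F, T}.
ε ∉ L(G), so no ε-production is kept.
Expand every rule over subsets of its nullable positions: E → T id gives T id | id. E → T E T gives T E T | T E | E T. T → F ) gives F ) | ). T → F + + gives F + + | + +.

E -> + * | T id | id | T E T | T E | E T | +; T -> + | F ) | ) | F + + | + + | + ); F -> + | * T | *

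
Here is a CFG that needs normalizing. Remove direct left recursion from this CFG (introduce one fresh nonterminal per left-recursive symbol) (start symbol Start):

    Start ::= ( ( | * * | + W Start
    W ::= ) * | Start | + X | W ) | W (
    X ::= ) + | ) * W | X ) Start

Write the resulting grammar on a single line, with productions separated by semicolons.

Left recursion appears on W, X.
For W: α = {), (}, β = {) *, Start, + X}. Rewrite as W → β W1 and W1 → α W1 | ε.
For X: α = {) Start}, β = {) +, ) * W}. Rewrite as X → β X1 and X1 → α X1 | ε.

Start ::= ( ( | * * | + W Start; W ::= ) * W1 | Start W1 | + X W1; X ::= ) + X1 | ) * W X1; W1 ::= ) W1 | ( W1 | ε; X1 ::= ) Start X1 | ε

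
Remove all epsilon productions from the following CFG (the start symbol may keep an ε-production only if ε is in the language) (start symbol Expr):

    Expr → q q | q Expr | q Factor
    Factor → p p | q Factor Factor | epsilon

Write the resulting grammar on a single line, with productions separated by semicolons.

The nullable symbols are {Factor}.
ε ∉ L(G), so no ε-production is kept.
Expand every rule over subsets of its nullable positions: Expr → q Factor gives q Factor | q. Factor → q Factor Factor gives q Factor Factor | q Factor | q.

Expr → q q | q Expr | q Factor | q; Factor → p p | q Factor Factor | q Factor | q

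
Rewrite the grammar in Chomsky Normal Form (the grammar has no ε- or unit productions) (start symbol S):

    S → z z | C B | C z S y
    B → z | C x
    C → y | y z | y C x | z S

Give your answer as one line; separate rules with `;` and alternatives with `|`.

S → X1 X1 | C B | C Y1; B → z | C X3; C → y | X2 X1 | X2 Y3 | X1 S; X1 → z; X2 → y; X3 → x; Y1 → X1 Y2; Y2 → S X2; Y3 → C X3

Introduce a nonterminal for each terminal appearing in a rule of length ≥ 2: X1 → z, X2 → y, X3 → x.
Binarize each right-hand side of length ≥ 3 by chaining fresh nonterminals (Y1, Y2, …): affected rules were S → C X1 S X2; C → X2 C X3.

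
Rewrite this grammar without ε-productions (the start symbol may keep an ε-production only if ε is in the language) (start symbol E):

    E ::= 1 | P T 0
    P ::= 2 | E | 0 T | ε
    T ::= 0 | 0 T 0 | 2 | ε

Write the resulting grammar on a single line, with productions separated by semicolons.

E ::= 1 | P T 0 | P 0 | T 0 | 0; P ::= 2 | E | 0 T | 0; T ::= 0 | 0 T 0 | 0 0 | 2

Nullable nonterminals: {P, T}.
ε ∉ L(G), so no ε-production is kept.
Expand every rule over subsets of its nullable positions: E → P T 0 gives P T 0 | P 0 | T 0 | 0. P → 0 T gives 0 T | 0. T → 0 T 0 gives 0 T 0 | 0 0.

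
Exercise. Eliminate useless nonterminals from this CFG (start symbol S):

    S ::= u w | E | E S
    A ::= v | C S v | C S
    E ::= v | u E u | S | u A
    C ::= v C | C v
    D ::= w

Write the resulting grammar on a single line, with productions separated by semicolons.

S ::= u w | E | E S; A ::= v; E ::= v | u E u | S | u A

Generating nonterminals: {A, D, E, S}.
Reachable from S after that: {A, E, S}.
Removed useless symbols: {C, D} and every production mentioning them.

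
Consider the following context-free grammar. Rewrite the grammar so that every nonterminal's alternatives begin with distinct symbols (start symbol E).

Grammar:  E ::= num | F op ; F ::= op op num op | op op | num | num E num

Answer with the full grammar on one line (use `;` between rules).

F has alternatives sharing prefix 'op op': factor to F → op op F' with F' → num op | ε.
F has alternatives sharing prefix 'num': factor to F → num F'' with F'' → ε | E num.

E ::= num | F op; F ::= op op F' | num F''; F' ::= num op | ε; F'' ::= ε | E num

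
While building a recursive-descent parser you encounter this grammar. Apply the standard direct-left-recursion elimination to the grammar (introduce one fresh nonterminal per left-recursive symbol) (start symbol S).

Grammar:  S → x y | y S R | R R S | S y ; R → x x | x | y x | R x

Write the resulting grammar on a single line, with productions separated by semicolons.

S → x y S' | y S R S' | R R S S'; R → x x R' | x R' | y x R'; S' → y S' | ε; R' → x R' | ε

Directly left-recursive nonterminals: S, R.
For S: α = {y}, β = {x y, y S R, R R S}. Rewrite as S → β S' and S' → α S' | ε.
For R: α = {x}, β = {x x, x, y x}. Rewrite as R → β R' and R' → α R' | ε.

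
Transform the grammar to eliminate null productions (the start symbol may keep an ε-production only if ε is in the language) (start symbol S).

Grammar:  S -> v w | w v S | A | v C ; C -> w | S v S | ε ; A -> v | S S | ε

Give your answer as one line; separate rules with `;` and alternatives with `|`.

The nullable symbols are {A, C, S}.
ε ∈ L(G) since S is nullable, so keep S → ε.
For each production, add variants omitting each subset of nullable occurrences: S → w v S gives w v S | w v. S → v C gives v C | v. C → S v S gives S v S | S v | v S | v. A → S S gives S S | S.

S -> v w | w v S | w v | A | v C | v | ε; C -> w | S v S | S v | v S | v; A -> v | S S | S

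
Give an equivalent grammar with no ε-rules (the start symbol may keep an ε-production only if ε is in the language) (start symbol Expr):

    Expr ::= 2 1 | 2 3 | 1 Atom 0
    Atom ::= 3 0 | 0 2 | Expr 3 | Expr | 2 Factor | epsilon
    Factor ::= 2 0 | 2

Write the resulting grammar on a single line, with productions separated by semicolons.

Nullable set = {Atom}.
ε ∉ L(G), so no ε-production is kept.
Add the nullable-subset variants: Expr → 1 Atom 0 gives 1 Atom 0 | 1 0.

Expr ::= 2 1 | 2 3 | 1 Atom 0 | 1 0; Atom ::= 3 0 | 0 2 | Expr 3 | Expr | 2 Factor; Factor ::= 2 0 | 2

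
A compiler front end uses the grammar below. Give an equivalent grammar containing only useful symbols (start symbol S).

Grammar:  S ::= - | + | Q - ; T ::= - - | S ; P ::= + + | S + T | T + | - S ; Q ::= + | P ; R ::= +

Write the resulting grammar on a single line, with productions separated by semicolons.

Generating nonterminals: {P, Q, R, S, T}.
Reachable from S after that: {P, Q, S, T}.
Removed useless symbols: {R} and every production mentioning them.

S ::= - | + | Q -; T ::= - - | S; P ::= + + | S + T | T + | - S; Q ::= + | P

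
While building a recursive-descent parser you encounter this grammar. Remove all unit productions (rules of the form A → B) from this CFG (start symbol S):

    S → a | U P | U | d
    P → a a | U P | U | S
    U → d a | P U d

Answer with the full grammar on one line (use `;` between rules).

S → d a | P U d | a | U P | d; P → d a | P U d | a | U P | d | a a; U → d a | P U d

Unit pairs: P ⇒* {S, U}; S ⇒* {U}.
For every A with A ⇒* B via unit rules, add B's non-unit alternatives to A; then delete every rule of the form X → Y.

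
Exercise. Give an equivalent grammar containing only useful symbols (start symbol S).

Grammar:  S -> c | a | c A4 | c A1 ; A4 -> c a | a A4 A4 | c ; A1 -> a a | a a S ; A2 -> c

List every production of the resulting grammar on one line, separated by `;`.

S -> c | a | c A4 | c A1; A4 -> c a | a A4 A4 | c; A1 -> a a | a a S

Generating nonterminals: {A1, A2, A4, S}.
Reachable from S after that: {A1, A4, S}.
Removed useless symbols: {A2} and every production mentioning them.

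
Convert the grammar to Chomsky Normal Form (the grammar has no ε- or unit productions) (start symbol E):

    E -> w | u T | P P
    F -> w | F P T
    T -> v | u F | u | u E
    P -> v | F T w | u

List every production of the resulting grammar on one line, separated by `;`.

Introduce a nonterminal for each terminal appearing in a rule of length ≥ 2: X1 → u, X2 → w.
Binarize each right-hand side of length ≥ 3 by chaining fresh nonterminals (Y1, Y2, …): affected rules were F → F P T; P → F T X2.

E -> w | X1 T | P P; F -> w | F Y1; T -> v | X1 F | u | X1 E; P -> v | F Y2 | u; X1 -> u; X2 -> w; Y1 -> P T; Y2 -> T X2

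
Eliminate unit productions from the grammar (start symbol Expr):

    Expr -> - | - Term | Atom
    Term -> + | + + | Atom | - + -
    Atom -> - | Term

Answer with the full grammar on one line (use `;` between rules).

Expr -> + | + + | - + - | - | - Term; Term -> + | + + | - + - | -; Atom -> + | + + | - + - | -

Unit pairs: Atom ⇒* {Term}; Expr ⇒* {Atom, Term}; Term ⇒* {Atom}.
Replace each nonterminal's rules with the union of the non-unit rules of every nonterminal it unit-derives.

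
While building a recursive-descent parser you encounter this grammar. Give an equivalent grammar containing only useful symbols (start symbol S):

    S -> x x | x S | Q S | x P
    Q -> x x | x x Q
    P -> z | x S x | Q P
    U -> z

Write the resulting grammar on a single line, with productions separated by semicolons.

Generating nonterminals: {P, Q, S, U}.
Reachable from S after that: {P, Q, S}.
Removed useless symbols: {U} and every production mentioning them.

S -> x x | x S | Q S | x P; Q -> x x | x x Q; P -> z | x S x | Q P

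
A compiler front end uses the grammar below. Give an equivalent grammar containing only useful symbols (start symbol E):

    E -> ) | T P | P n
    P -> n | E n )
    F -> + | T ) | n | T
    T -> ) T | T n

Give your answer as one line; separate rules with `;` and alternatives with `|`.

Generating nonterminals: {E, F, P}.
Reachable from E after that: {E, P}.
Removed useless symbols: {F, T} and every production mentioning them.

E -> ) | P n; P -> n | E n )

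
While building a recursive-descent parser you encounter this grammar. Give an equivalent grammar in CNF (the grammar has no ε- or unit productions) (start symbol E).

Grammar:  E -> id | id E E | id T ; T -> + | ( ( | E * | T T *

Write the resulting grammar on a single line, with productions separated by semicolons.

E -> id | X1 Y1 | X1 T; T -> + | X2 X2 | E X3 | T Y2; X1 -> id; X2 -> (; X3 -> *; Y1 -> E E; Y2 -> T X3

Introduce a nonterminal for each terminal appearing in a rule of length ≥ 2: X1 → id, X2 → (, X3 → *.
Binarize each right-hand side of length ≥ 3 by chaining fresh nonterminals (Y1, Y2, …): affected rules were E → X1 E E; T → T T X3.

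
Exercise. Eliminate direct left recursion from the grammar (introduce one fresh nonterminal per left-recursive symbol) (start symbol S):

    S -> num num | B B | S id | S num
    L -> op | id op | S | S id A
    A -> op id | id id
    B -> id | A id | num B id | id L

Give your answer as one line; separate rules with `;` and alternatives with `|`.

Left recursion appears on S.
For S: α = {id, num}, β = {num num, B B}. Rewrite as S → β S' and S' → α S' | ε.

S -> num num S' | B B S'; L -> op | id op | S | S id A; A -> op id | id id; B -> id | A id | num B id | id L; S' -> id S' | num S' | ε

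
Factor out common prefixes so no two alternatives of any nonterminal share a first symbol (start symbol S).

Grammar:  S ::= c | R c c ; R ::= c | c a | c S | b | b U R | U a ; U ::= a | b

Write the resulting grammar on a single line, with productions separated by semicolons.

S ::= c | R c c; R ::= U a | c R' | b R''; U ::= a | b; R' ::= ε | a | S; R'' ::= ε | U R

R has alternatives sharing prefix 'c': factor to R → c R' with R' → ε | a | S.
R has alternatives sharing prefix 'b': factor to R → b R'' with R'' → ε | U R.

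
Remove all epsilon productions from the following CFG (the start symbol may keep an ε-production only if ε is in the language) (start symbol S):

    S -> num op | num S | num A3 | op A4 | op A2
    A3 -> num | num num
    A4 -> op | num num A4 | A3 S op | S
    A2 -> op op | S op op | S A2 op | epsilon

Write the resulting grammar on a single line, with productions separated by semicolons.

The nullable symbols are {A2}.
ε ∉ L(G), so no ε-production is kept.
For each production, add variants omitting each subset of nullable occurrences: S → op A2 gives op A2 | op. A2 → S A2 op gives S A2 op | S op.

S -> num op | num S | num A3 | op A4 | op A2 | op; A3 -> num | num num; A4 -> op | num num A4 | A3 S op | S; A2 -> op op | S op op | S A2 op | S op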